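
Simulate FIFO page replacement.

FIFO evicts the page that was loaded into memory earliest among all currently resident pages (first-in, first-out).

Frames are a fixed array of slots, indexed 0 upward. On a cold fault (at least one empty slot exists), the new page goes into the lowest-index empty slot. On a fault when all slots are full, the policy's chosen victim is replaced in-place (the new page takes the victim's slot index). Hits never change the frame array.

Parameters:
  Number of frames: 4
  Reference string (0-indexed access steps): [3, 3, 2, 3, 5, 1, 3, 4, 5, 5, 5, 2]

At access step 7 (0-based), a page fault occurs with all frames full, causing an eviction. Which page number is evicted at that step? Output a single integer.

Step 0: ref 3 -> FAULT, frames=[3,-,-,-]
Step 1: ref 3 -> HIT, frames=[3,-,-,-]
Step 2: ref 2 -> FAULT, frames=[3,2,-,-]
Step 3: ref 3 -> HIT, frames=[3,2,-,-]
Step 4: ref 5 -> FAULT, frames=[3,2,5,-]
Step 5: ref 1 -> FAULT, frames=[3,2,5,1]
Step 6: ref 3 -> HIT, frames=[3,2,5,1]
Step 7: ref 4 -> FAULT, evict 3, frames=[4,2,5,1]
At step 7: evicted page 3

Answer: 3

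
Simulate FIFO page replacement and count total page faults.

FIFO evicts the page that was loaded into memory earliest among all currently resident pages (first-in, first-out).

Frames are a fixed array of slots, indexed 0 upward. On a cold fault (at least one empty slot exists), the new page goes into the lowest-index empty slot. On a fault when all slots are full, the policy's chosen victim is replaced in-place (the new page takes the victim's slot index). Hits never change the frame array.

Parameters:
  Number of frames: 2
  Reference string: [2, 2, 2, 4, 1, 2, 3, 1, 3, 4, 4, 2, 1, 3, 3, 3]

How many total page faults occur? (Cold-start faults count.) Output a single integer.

Step 0: ref 2 → FAULT, frames=[2,-]
Step 1: ref 2 → HIT, frames=[2,-]
Step 2: ref 2 → HIT, frames=[2,-]
Step 3: ref 4 → FAULT, frames=[2,4]
Step 4: ref 1 → FAULT (evict 2), frames=[1,4]
Step 5: ref 2 → FAULT (evict 4), frames=[1,2]
Step 6: ref 3 → FAULT (evict 1), frames=[3,2]
Step 7: ref 1 → FAULT (evict 2), frames=[3,1]
Step 8: ref 3 → HIT, frames=[3,1]
Step 9: ref 4 → FAULT (evict 3), frames=[4,1]
Step 10: ref 4 → HIT, frames=[4,1]
Step 11: ref 2 → FAULT (evict 1), frames=[4,2]
Step 12: ref 1 → FAULT (evict 4), frames=[1,2]
Step 13: ref 3 → FAULT (evict 2), frames=[1,3]
Step 14: ref 3 → HIT, frames=[1,3]
Step 15: ref 3 → HIT, frames=[1,3]
Total faults: 10

Answer: 10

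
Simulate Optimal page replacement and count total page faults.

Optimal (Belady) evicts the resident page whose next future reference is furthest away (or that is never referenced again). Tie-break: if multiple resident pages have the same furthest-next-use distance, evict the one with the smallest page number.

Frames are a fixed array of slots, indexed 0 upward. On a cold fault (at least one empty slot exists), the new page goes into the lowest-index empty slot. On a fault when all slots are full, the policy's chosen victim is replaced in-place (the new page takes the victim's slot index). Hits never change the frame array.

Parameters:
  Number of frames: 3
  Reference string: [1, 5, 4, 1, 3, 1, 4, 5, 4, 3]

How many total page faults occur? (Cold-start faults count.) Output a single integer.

Step 0: ref 1 → FAULT, frames=[1,-,-]
Step 1: ref 5 → FAULT, frames=[1,5,-]
Step 2: ref 4 → FAULT, frames=[1,5,4]
Step 3: ref 1 → HIT, frames=[1,5,4]
Step 4: ref 3 → FAULT (evict 5), frames=[1,3,4]
Step 5: ref 1 → HIT, frames=[1,3,4]
Step 6: ref 4 → HIT, frames=[1,3,4]
Step 7: ref 5 → FAULT (evict 1), frames=[5,3,4]
Step 8: ref 4 → HIT, frames=[5,3,4]
Step 9: ref 3 → HIT, frames=[5,3,4]
Total faults: 5

Answer: 5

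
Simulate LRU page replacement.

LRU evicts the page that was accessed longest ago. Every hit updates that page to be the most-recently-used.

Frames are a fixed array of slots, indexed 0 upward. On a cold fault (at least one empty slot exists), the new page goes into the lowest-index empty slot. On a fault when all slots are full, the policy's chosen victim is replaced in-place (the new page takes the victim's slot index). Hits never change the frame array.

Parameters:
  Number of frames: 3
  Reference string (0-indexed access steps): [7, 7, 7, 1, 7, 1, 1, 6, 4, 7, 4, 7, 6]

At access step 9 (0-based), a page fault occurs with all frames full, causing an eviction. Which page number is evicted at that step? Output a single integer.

Answer: 1

Derivation:
Step 0: ref 7 -> FAULT, frames=[7,-,-]
Step 1: ref 7 -> HIT, frames=[7,-,-]
Step 2: ref 7 -> HIT, frames=[7,-,-]
Step 3: ref 1 -> FAULT, frames=[7,1,-]
Step 4: ref 7 -> HIT, frames=[7,1,-]
Step 5: ref 1 -> HIT, frames=[7,1,-]
Step 6: ref 1 -> HIT, frames=[7,1,-]
Step 7: ref 6 -> FAULT, frames=[7,1,6]
Step 8: ref 4 -> FAULT, evict 7, frames=[4,1,6]
Step 9: ref 7 -> FAULT, evict 1, frames=[4,7,6]
At step 9: evicted page 1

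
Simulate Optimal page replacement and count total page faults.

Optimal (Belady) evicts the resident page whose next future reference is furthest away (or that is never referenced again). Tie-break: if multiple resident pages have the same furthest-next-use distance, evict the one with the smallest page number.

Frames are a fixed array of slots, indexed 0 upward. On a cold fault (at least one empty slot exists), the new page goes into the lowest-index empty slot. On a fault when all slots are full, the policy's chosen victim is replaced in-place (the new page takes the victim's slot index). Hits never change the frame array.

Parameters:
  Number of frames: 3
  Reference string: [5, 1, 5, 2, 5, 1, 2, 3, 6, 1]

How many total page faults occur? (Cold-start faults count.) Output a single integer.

Answer: 5

Derivation:
Step 0: ref 5 → FAULT, frames=[5,-,-]
Step 1: ref 1 → FAULT, frames=[5,1,-]
Step 2: ref 5 → HIT, frames=[5,1,-]
Step 3: ref 2 → FAULT, frames=[5,1,2]
Step 4: ref 5 → HIT, frames=[5,1,2]
Step 5: ref 1 → HIT, frames=[5,1,2]
Step 6: ref 2 → HIT, frames=[5,1,2]
Step 7: ref 3 → FAULT (evict 2), frames=[5,1,3]
Step 8: ref 6 → FAULT (evict 3), frames=[5,1,6]
Step 9: ref 1 → HIT, frames=[5,1,6]
Total faults: 5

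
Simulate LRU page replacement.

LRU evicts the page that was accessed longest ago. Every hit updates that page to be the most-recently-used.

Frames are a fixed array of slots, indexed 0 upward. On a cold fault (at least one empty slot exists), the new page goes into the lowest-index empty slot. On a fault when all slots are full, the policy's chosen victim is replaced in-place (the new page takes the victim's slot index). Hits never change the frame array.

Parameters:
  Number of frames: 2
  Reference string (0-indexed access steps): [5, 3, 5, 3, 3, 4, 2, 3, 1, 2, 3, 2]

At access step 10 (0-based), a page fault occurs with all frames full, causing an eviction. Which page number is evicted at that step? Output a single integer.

Answer: 1

Derivation:
Step 0: ref 5 -> FAULT, frames=[5,-]
Step 1: ref 3 -> FAULT, frames=[5,3]
Step 2: ref 5 -> HIT, frames=[5,3]
Step 3: ref 3 -> HIT, frames=[5,3]
Step 4: ref 3 -> HIT, frames=[5,3]
Step 5: ref 4 -> FAULT, evict 5, frames=[4,3]
Step 6: ref 2 -> FAULT, evict 3, frames=[4,2]
Step 7: ref 3 -> FAULT, evict 4, frames=[3,2]
Step 8: ref 1 -> FAULT, evict 2, frames=[3,1]
Step 9: ref 2 -> FAULT, evict 3, frames=[2,1]
Step 10: ref 3 -> FAULT, evict 1, frames=[2,3]
At step 10: evicted page 1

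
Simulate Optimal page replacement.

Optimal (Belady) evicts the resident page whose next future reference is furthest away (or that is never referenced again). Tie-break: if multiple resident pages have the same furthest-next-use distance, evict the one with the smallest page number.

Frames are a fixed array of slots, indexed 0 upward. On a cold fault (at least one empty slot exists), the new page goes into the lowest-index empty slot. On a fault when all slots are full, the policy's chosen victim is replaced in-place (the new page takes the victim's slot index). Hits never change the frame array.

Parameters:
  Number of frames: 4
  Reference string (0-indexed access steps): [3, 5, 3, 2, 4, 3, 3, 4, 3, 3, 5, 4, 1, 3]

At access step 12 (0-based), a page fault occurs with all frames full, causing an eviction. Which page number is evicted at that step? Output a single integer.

Step 0: ref 3 -> FAULT, frames=[3,-,-,-]
Step 1: ref 5 -> FAULT, frames=[3,5,-,-]
Step 2: ref 3 -> HIT, frames=[3,5,-,-]
Step 3: ref 2 -> FAULT, frames=[3,5,2,-]
Step 4: ref 4 -> FAULT, frames=[3,5,2,4]
Step 5: ref 3 -> HIT, frames=[3,5,2,4]
Step 6: ref 3 -> HIT, frames=[3,5,2,4]
Step 7: ref 4 -> HIT, frames=[3,5,2,4]
Step 8: ref 3 -> HIT, frames=[3,5,2,4]
Step 9: ref 3 -> HIT, frames=[3,5,2,4]
Step 10: ref 5 -> HIT, frames=[3,5,2,4]
Step 11: ref 4 -> HIT, frames=[3,5,2,4]
Step 12: ref 1 -> FAULT, evict 2, frames=[3,5,1,4]
At step 12: evicted page 2

Answer: 2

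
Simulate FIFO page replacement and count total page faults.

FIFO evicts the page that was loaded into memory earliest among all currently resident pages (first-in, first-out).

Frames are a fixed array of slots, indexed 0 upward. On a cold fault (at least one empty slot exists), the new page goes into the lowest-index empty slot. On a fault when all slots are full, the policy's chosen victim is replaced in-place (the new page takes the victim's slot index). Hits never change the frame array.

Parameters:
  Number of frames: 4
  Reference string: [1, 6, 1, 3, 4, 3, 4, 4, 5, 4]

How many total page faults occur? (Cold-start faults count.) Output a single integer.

Step 0: ref 1 → FAULT, frames=[1,-,-,-]
Step 1: ref 6 → FAULT, frames=[1,6,-,-]
Step 2: ref 1 → HIT, frames=[1,6,-,-]
Step 3: ref 3 → FAULT, frames=[1,6,3,-]
Step 4: ref 4 → FAULT, frames=[1,6,3,4]
Step 5: ref 3 → HIT, frames=[1,6,3,4]
Step 6: ref 4 → HIT, frames=[1,6,3,4]
Step 7: ref 4 → HIT, frames=[1,6,3,4]
Step 8: ref 5 → FAULT (evict 1), frames=[5,6,3,4]
Step 9: ref 4 → HIT, frames=[5,6,3,4]
Total faults: 5

Answer: 5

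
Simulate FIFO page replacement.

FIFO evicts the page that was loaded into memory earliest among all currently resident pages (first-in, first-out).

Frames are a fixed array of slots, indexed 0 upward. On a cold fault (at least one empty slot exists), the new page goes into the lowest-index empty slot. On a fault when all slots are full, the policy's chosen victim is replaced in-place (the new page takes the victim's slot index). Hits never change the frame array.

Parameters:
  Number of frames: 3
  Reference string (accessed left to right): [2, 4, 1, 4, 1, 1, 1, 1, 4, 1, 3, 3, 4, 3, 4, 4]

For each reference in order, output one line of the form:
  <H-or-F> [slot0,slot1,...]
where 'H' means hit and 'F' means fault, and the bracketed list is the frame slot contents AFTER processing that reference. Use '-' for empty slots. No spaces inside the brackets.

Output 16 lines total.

F [2,-,-]
F [2,4,-]
F [2,4,1]
H [2,4,1]
H [2,4,1]
H [2,4,1]
H [2,4,1]
H [2,4,1]
H [2,4,1]
H [2,4,1]
F [3,4,1]
H [3,4,1]
H [3,4,1]
H [3,4,1]
H [3,4,1]
H [3,4,1]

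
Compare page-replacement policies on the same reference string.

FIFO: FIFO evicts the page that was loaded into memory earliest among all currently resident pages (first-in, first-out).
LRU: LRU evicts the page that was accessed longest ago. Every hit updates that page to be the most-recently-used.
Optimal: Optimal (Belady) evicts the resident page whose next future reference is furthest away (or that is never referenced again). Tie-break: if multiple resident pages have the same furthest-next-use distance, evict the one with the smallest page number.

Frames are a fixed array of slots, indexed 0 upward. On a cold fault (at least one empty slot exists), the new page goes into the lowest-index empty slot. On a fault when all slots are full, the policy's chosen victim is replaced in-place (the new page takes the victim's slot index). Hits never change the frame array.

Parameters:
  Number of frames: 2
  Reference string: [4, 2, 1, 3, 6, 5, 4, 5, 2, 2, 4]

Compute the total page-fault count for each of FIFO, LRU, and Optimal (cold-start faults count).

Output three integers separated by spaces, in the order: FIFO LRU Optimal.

--- FIFO ---
  step 0: ref 4 -> FAULT, frames=[4,-] (faults so far: 1)
  step 1: ref 2 -> FAULT, frames=[4,2] (faults so far: 2)
  step 2: ref 1 -> FAULT, evict 4, frames=[1,2] (faults so far: 3)
  step 3: ref 3 -> FAULT, evict 2, frames=[1,3] (faults so far: 4)
  step 4: ref 6 -> FAULT, evict 1, frames=[6,3] (faults so far: 5)
  step 5: ref 5 -> FAULT, evict 3, frames=[6,5] (faults so far: 6)
  step 6: ref 4 -> FAULT, evict 6, frames=[4,5] (faults so far: 7)
  step 7: ref 5 -> HIT, frames=[4,5] (faults so far: 7)
  step 8: ref 2 -> FAULT, evict 5, frames=[4,2] (faults so far: 8)
  step 9: ref 2 -> HIT, frames=[4,2] (faults so far: 8)
  step 10: ref 4 -> HIT, frames=[4,2] (faults so far: 8)
  FIFO total faults: 8
--- LRU ---
  step 0: ref 4 -> FAULT, frames=[4,-] (faults so far: 1)
  step 1: ref 2 -> FAULT, frames=[4,2] (faults so far: 2)
  step 2: ref 1 -> FAULT, evict 4, frames=[1,2] (faults so far: 3)
  step 3: ref 3 -> FAULT, evict 2, frames=[1,3] (faults so far: 4)
  step 4: ref 6 -> FAULT, evict 1, frames=[6,3] (faults so far: 5)
  step 5: ref 5 -> FAULT, evict 3, frames=[6,5] (faults so far: 6)
  step 6: ref 4 -> FAULT, evict 6, frames=[4,5] (faults so far: 7)
  step 7: ref 5 -> HIT, frames=[4,5] (faults so far: 7)
  step 8: ref 2 -> FAULT, evict 4, frames=[2,5] (faults so far: 8)
  step 9: ref 2 -> HIT, frames=[2,5] (faults so far: 8)
  step 10: ref 4 -> FAULT, evict 5, frames=[2,4] (faults so far: 9)
  LRU total faults: 9
--- Optimal ---
  step 0: ref 4 -> FAULT, frames=[4,-] (faults so far: 1)
  step 1: ref 2 -> FAULT, frames=[4,2] (faults so far: 2)
  step 2: ref 1 -> FAULT, evict 2, frames=[4,1] (faults so far: 3)
  step 3: ref 3 -> FAULT, evict 1, frames=[4,3] (faults so far: 4)
  step 4: ref 6 -> FAULT, evict 3, frames=[4,6] (faults so far: 5)
  step 5: ref 5 -> FAULT, evict 6, frames=[4,5] (faults so far: 6)
  step 6: ref 4 -> HIT, frames=[4,5] (faults so far: 6)
  step 7: ref 5 -> HIT, frames=[4,5] (faults so far: 6)
  step 8: ref 2 -> FAULT, evict 5, frames=[4,2] (faults so far: 7)
  step 9: ref 2 -> HIT, frames=[4,2] (faults so far: 7)
  step 10: ref 4 -> HIT, frames=[4,2] (faults so far: 7)
  Optimal total faults: 7

Answer: 8 9 7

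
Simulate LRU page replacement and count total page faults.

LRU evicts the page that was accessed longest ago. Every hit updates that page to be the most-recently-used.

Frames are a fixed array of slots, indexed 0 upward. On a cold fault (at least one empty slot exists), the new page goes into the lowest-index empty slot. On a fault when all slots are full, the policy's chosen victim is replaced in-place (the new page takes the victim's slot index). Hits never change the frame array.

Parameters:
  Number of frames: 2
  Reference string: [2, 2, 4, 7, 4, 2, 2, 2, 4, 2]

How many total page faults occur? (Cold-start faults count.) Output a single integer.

Step 0: ref 2 → FAULT, frames=[2,-]
Step 1: ref 2 → HIT, frames=[2,-]
Step 2: ref 4 → FAULT, frames=[2,4]
Step 3: ref 7 → FAULT (evict 2), frames=[7,4]
Step 4: ref 4 → HIT, frames=[7,4]
Step 5: ref 2 → FAULT (evict 7), frames=[2,4]
Step 6: ref 2 → HIT, frames=[2,4]
Step 7: ref 2 → HIT, frames=[2,4]
Step 8: ref 4 → HIT, frames=[2,4]
Step 9: ref 2 → HIT, frames=[2,4]
Total faults: 4

Answer: 4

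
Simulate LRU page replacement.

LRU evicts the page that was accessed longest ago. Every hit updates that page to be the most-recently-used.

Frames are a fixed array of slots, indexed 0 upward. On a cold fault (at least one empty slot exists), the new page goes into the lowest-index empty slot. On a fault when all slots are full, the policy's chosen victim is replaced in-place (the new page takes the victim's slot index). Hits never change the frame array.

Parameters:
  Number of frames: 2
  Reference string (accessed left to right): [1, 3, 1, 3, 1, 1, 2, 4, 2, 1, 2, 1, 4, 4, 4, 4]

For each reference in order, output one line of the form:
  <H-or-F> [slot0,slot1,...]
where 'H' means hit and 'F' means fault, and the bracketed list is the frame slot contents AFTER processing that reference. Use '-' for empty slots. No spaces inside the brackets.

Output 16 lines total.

F [1,-]
F [1,3]
H [1,3]
H [1,3]
H [1,3]
H [1,3]
F [1,2]
F [4,2]
H [4,2]
F [1,2]
H [1,2]
H [1,2]
F [1,4]
H [1,4]
H [1,4]
H [1,4]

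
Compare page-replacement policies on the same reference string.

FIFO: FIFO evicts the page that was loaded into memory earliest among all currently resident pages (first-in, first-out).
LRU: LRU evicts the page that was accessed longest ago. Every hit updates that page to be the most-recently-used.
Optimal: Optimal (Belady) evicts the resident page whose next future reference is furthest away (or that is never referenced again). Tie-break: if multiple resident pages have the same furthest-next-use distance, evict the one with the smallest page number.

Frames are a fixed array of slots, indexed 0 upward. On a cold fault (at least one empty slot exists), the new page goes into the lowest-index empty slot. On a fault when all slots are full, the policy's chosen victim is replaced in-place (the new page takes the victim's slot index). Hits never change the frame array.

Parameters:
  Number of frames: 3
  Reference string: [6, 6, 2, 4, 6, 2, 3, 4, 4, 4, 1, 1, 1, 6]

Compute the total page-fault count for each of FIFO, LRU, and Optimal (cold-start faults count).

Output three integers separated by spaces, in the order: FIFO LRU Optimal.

--- FIFO ---
  step 0: ref 6 -> FAULT, frames=[6,-,-] (faults so far: 1)
  step 1: ref 6 -> HIT, frames=[6,-,-] (faults so far: 1)
  step 2: ref 2 -> FAULT, frames=[6,2,-] (faults so far: 2)
  step 3: ref 4 -> FAULT, frames=[6,2,4] (faults so far: 3)
  step 4: ref 6 -> HIT, frames=[6,2,4] (faults so far: 3)
  step 5: ref 2 -> HIT, frames=[6,2,4] (faults so far: 3)
  step 6: ref 3 -> FAULT, evict 6, frames=[3,2,4] (faults so far: 4)
  step 7: ref 4 -> HIT, frames=[3,2,4] (faults so far: 4)
  step 8: ref 4 -> HIT, frames=[3,2,4] (faults so far: 4)
  step 9: ref 4 -> HIT, frames=[3,2,4] (faults so far: 4)
  step 10: ref 1 -> FAULT, evict 2, frames=[3,1,4] (faults so far: 5)
  step 11: ref 1 -> HIT, frames=[3,1,4] (faults so far: 5)
  step 12: ref 1 -> HIT, frames=[3,1,4] (faults so far: 5)
  step 13: ref 6 -> FAULT, evict 4, frames=[3,1,6] (faults so far: 6)
  FIFO total faults: 6
--- LRU ---
  step 0: ref 6 -> FAULT, frames=[6,-,-] (faults so far: 1)
  step 1: ref 6 -> HIT, frames=[6,-,-] (faults so far: 1)
  step 2: ref 2 -> FAULT, frames=[6,2,-] (faults so far: 2)
  step 3: ref 4 -> FAULT, frames=[6,2,4] (faults so far: 3)
  step 4: ref 6 -> HIT, frames=[6,2,4] (faults so far: 3)
  step 5: ref 2 -> HIT, frames=[6,2,4] (faults so far: 3)
  step 6: ref 3 -> FAULT, evict 4, frames=[6,2,3] (faults so far: 4)
  step 7: ref 4 -> FAULT, evict 6, frames=[4,2,3] (faults so far: 5)
  step 8: ref 4 -> HIT, frames=[4,2,3] (faults so far: 5)
  step 9: ref 4 -> HIT, frames=[4,2,3] (faults so far: 5)
  step 10: ref 1 -> FAULT, evict 2, frames=[4,1,3] (faults so far: 6)
  step 11: ref 1 -> HIT, frames=[4,1,3] (faults so far: 6)
  step 12: ref 1 -> HIT, frames=[4,1,3] (faults so far: 6)
  step 13: ref 6 -> FAULT, evict 3, frames=[4,1,6] (faults so far: 7)
  LRU total faults: 7
--- Optimal ---
  step 0: ref 6 -> FAULT, frames=[6,-,-] (faults so far: 1)
  step 1: ref 6 -> HIT, frames=[6,-,-] (faults so far: 1)
  step 2: ref 2 -> FAULT, frames=[6,2,-] (faults so far: 2)
  step 3: ref 4 -> FAULT, frames=[6,2,4] (faults so far: 3)
  step 4: ref 6 -> HIT, frames=[6,2,4] (faults so far: 3)
  step 5: ref 2 -> HIT, frames=[6,2,4] (faults so far: 3)
  step 6: ref 3 -> FAULT, evict 2, frames=[6,3,4] (faults so far: 4)
  step 7: ref 4 -> HIT, frames=[6,3,4] (faults so far: 4)
  step 8: ref 4 -> HIT, frames=[6,3,4] (faults so far: 4)
  step 9: ref 4 -> HIT, frames=[6,3,4] (faults so far: 4)
  step 10: ref 1 -> FAULT, evict 3, frames=[6,1,4] (faults so far: 5)
  step 11: ref 1 -> HIT, frames=[6,1,4] (faults so far: 5)
  step 12: ref 1 -> HIT, frames=[6,1,4] (faults so far: 5)
  step 13: ref 6 -> HIT, frames=[6,1,4] (faults so far: 5)
  Optimal total faults: 5

Answer: 6 7 5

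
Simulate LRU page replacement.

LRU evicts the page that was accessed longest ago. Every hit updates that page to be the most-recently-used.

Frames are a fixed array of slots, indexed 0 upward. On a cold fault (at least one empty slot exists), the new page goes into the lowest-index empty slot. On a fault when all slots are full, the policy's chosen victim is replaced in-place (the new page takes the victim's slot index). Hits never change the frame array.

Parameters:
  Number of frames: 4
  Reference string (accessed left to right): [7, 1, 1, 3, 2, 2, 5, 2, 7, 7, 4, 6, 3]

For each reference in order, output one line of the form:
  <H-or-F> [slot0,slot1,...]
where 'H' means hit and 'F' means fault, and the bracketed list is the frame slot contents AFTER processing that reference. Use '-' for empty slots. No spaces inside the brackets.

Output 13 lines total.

F [7,-,-,-]
F [7,1,-,-]
H [7,1,-,-]
F [7,1,3,-]
F [7,1,3,2]
H [7,1,3,2]
F [5,1,3,2]
H [5,1,3,2]
F [5,7,3,2]
H [5,7,3,2]
F [5,7,4,2]
F [6,7,4,2]
F [6,7,4,3]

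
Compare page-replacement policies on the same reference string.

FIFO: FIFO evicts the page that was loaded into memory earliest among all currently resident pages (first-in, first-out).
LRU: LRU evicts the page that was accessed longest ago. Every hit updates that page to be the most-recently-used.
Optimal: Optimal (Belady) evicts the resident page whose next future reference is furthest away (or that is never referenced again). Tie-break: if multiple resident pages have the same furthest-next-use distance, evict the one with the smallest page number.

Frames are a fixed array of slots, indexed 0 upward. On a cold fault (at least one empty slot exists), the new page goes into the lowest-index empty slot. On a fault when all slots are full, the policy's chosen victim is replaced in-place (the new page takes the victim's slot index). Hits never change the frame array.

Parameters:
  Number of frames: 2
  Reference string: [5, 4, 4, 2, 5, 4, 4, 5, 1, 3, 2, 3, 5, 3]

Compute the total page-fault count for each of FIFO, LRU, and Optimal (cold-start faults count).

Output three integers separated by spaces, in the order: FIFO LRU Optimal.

Answer: 10 9 8

Derivation:
--- FIFO ---
  step 0: ref 5 -> FAULT, frames=[5,-] (faults so far: 1)
  step 1: ref 4 -> FAULT, frames=[5,4] (faults so far: 2)
  step 2: ref 4 -> HIT, frames=[5,4] (faults so far: 2)
  step 3: ref 2 -> FAULT, evict 5, frames=[2,4] (faults so far: 3)
  step 4: ref 5 -> FAULT, evict 4, frames=[2,5] (faults so far: 4)
  step 5: ref 4 -> FAULT, evict 2, frames=[4,5] (faults so far: 5)
  step 6: ref 4 -> HIT, frames=[4,5] (faults so far: 5)
  step 7: ref 5 -> HIT, frames=[4,5] (faults so far: 5)
  step 8: ref 1 -> FAULT, evict 5, frames=[4,1] (faults so far: 6)
  step 9: ref 3 -> FAULT, evict 4, frames=[3,1] (faults so far: 7)
  step 10: ref 2 -> FAULT, evict 1, frames=[3,2] (faults so far: 8)
  step 11: ref 3 -> HIT, frames=[3,2] (faults so far: 8)
  step 12: ref 5 -> FAULT, evict 3, frames=[5,2] (faults so far: 9)
  step 13: ref 3 -> FAULT, evict 2, frames=[5,3] (faults so far: 10)
  FIFO total faults: 10
--- LRU ---
  step 0: ref 5 -> FAULT, frames=[5,-] (faults so far: 1)
  step 1: ref 4 -> FAULT, frames=[5,4] (faults so far: 2)
  step 2: ref 4 -> HIT, frames=[5,4] (faults so far: 2)
  step 3: ref 2 -> FAULT, evict 5, frames=[2,4] (faults so far: 3)
  step 4: ref 5 -> FAULT, evict 4, frames=[2,5] (faults so far: 4)
  step 5: ref 4 -> FAULT, evict 2, frames=[4,5] (faults so far: 5)
  step 6: ref 4 -> HIT, frames=[4,5] (faults so far: 5)
  step 7: ref 5 -> HIT, frames=[4,5] (faults so far: 5)
  step 8: ref 1 -> FAULT, evict 4, frames=[1,5] (faults so far: 6)
  step 9: ref 3 -> FAULT, evict 5, frames=[1,3] (faults so far: 7)
  step 10: ref 2 -> FAULT, evict 1, frames=[2,3] (faults so far: 8)
  step 11: ref 3 -> HIT, frames=[2,3] (faults so far: 8)
  step 12: ref 5 -> FAULT, evict 2, frames=[5,3] (faults so far: 9)
  step 13: ref 3 -> HIT, frames=[5,3] (faults so far: 9)
  LRU total faults: 9
--- Optimal ---
  step 0: ref 5 -> FAULT, frames=[5,-] (faults so far: 1)
  step 1: ref 4 -> FAULT, frames=[5,4] (faults so far: 2)
  step 2: ref 4 -> HIT, frames=[5,4] (faults so far: 2)
  step 3: ref 2 -> FAULT, evict 4, frames=[5,2] (faults so far: 3)
  step 4: ref 5 -> HIT, frames=[5,2] (faults so far: 3)
  step 5: ref 4 -> FAULT, evict 2, frames=[5,4] (faults so far: 4)
  step 6: ref 4 -> HIT, frames=[5,4] (faults so far: 4)
  step 7: ref 5 -> HIT, frames=[5,4] (faults so far: 4)
  step 8: ref 1 -> FAULT, evict 4, frames=[5,1] (faults so far: 5)
  step 9: ref 3 -> FAULT, evict 1, frames=[5,3] (faults so far: 6)
  step 10: ref 2 -> FAULT, evict 5, frames=[2,3] (faults so far: 7)
  step 11: ref 3 -> HIT, frames=[2,3] (faults so far: 7)
  step 12: ref 5 -> FAULT, evict 2, frames=[5,3] (faults so far: 8)
  step 13: ref 3 -> HIT, frames=[5,3] (faults so far: 8)
  Optimal total faults: 8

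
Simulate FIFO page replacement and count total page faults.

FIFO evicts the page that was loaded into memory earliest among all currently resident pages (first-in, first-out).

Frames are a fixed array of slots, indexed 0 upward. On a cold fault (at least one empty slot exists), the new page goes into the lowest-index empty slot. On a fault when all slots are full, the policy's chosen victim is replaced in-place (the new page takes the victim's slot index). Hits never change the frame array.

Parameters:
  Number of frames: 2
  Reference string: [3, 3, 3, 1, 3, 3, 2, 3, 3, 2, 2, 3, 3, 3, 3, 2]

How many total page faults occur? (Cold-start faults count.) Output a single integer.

Step 0: ref 3 → FAULT, frames=[3,-]
Step 1: ref 3 → HIT, frames=[3,-]
Step 2: ref 3 → HIT, frames=[3,-]
Step 3: ref 1 → FAULT, frames=[3,1]
Step 4: ref 3 → HIT, frames=[3,1]
Step 5: ref 3 → HIT, frames=[3,1]
Step 6: ref 2 → FAULT (evict 3), frames=[2,1]
Step 7: ref 3 → FAULT (evict 1), frames=[2,3]
Step 8: ref 3 → HIT, frames=[2,3]
Step 9: ref 2 → HIT, frames=[2,3]
Step 10: ref 2 → HIT, frames=[2,3]
Step 11: ref 3 → HIT, frames=[2,3]
Step 12: ref 3 → HIT, frames=[2,3]
Step 13: ref 3 → HIT, frames=[2,3]
Step 14: ref 3 → HIT, frames=[2,3]
Step 15: ref 2 → HIT, frames=[2,3]
Total faults: 4

Answer: 4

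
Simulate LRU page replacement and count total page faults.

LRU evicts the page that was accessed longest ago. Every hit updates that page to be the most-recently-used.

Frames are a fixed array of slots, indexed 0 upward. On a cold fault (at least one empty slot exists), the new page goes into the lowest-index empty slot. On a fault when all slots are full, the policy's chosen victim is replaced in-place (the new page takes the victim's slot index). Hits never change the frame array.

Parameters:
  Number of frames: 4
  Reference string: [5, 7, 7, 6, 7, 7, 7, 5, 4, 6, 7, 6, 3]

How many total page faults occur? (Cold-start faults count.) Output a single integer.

Answer: 5

Derivation:
Step 0: ref 5 → FAULT, frames=[5,-,-,-]
Step 1: ref 7 → FAULT, frames=[5,7,-,-]
Step 2: ref 7 → HIT, frames=[5,7,-,-]
Step 3: ref 6 → FAULT, frames=[5,7,6,-]
Step 4: ref 7 → HIT, frames=[5,7,6,-]
Step 5: ref 7 → HIT, frames=[5,7,6,-]
Step 6: ref 7 → HIT, frames=[5,7,6,-]
Step 7: ref 5 → HIT, frames=[5,7,6,-]
Step 8: ref 4 → FAULT, frames=[5,7,6,4]
Step 9: ref 6 → HIT, frames=[5,7,6,4]
Step 10: ref 7 → HIT, frames=[5,7,6,4]
Step 11: ref 6 → HIT, frames=[5,7,6,4]
Step 12: ref 3 → FAULT (evict 5), frames=[3,7,6,4]
Total faults: 5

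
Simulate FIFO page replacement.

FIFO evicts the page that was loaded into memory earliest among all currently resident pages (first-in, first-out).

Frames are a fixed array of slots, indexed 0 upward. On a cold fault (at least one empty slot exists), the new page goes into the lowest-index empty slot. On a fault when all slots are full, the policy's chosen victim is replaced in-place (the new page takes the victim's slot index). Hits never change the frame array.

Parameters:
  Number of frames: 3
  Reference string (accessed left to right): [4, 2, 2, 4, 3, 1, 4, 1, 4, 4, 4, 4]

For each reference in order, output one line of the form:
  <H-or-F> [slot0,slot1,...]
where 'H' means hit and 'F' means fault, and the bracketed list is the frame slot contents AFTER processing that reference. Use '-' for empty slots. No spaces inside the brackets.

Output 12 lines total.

F [4,-,-]
F [4,2,-]
H [4,2,-]
H [4,2,-]
F [4,2,3]
F [1,2,3]
F [1,4,3]
H [1,4,3]
H [1,4,3]
H [1,4,3]
H [1,4,3]
H [1,4,3]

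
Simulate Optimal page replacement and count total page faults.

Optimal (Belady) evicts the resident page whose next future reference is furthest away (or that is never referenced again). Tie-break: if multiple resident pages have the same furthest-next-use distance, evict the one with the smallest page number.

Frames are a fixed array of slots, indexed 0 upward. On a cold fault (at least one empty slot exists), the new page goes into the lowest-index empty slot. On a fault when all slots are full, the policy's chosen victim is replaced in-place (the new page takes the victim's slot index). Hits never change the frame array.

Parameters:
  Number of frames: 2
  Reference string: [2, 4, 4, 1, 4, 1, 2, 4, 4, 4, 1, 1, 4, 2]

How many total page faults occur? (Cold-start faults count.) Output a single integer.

Step 0: ref 2 → FAULT, frames=[2,-]
Step 1: ref 4 → FAULT, frames=[2,4]
Step 2: ref 4 → HIT, frames=[2,4]
Step 3: ref 1 → FAULT (evict 2), frames=[1,4]
Step 4: ref 4 → HIT, frames=[1,4]
Step 5: ref 1 → HIT, frames=[1,4]
Step 6: ref 2 → FAULT (evict 1), frames=[2,4]
Step 7: ref 4 → HIT, frames=[2,4]
Step 8: ref 4 → HIT, frames=[2,4]
Step 9: ref 4 → HIT, frames=[2,4]
Step 10: ref 1 → FAULT (evict 2), frames=[1,4]
Step 11: ref 1 → HIT, frames=[1,4]
Step 12: ref 4 → HIT, frames=[1,4]
Step 13: ref 2 → FAULT (evict 1), frames=[2,4]
Total faults: 6

Answer: 6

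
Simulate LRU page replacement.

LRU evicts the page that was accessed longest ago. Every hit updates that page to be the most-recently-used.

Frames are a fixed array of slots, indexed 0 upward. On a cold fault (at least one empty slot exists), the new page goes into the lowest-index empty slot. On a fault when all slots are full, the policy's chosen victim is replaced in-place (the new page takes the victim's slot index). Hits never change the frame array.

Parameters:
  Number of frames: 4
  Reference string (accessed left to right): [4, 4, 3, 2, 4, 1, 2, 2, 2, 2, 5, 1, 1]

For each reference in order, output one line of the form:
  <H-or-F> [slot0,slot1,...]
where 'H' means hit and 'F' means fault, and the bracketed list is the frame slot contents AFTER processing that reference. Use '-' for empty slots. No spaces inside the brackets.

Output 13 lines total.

F [4,-,-,-]
H [4,-,-,-]
F [4,3,-,-]
F [4,3,2,-]
H [4,3,2,-]
F [4,3,2,1]
H [4,3,2,1]
H [4,3,2,1]
H [4,3,2,1]
H [4,3,2,1]
F [4,5,2,1]
H [4,5,2,1]
H [4,5,2,1]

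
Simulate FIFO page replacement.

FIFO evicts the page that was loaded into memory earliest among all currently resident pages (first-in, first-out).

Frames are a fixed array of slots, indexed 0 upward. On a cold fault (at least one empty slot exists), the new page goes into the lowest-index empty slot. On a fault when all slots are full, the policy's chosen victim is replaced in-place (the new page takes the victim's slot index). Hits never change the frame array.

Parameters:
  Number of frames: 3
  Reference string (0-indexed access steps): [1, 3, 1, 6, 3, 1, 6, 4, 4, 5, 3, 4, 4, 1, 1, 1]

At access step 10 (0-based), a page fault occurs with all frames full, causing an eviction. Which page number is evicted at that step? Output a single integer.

Step 0: ref 1 -> FAULT, frames=[1,-,-]
Step 1: ref 3 -> FAULT, frames=[1,3,-]
Step 2: ref 1 -> HIT, frames=[1,3,-]
Step 3: ref 6 -> FAULT, frames=[1,3,6]
Step 4: ref 3 -> HIT, frames=[1,3,6]
Step 5: ref 1 -> HIT, frames=[1,3,6]
Step 6: ref 6 -> HIT, frames=[1,3,6]
Step 7: ref 4 -> FAULT, evict 1, frames=[4,3,6]
Step 8: ref 4 -> HIT, frames=[4,3,6]
Step 9: ref 5 -> FAULT, evict 3, frames=[4,5,6]
Step 10: ref 3 -> FAULT, evict 6, frames=[4,5,3]
At step 10: evicted page 6

Answer: 6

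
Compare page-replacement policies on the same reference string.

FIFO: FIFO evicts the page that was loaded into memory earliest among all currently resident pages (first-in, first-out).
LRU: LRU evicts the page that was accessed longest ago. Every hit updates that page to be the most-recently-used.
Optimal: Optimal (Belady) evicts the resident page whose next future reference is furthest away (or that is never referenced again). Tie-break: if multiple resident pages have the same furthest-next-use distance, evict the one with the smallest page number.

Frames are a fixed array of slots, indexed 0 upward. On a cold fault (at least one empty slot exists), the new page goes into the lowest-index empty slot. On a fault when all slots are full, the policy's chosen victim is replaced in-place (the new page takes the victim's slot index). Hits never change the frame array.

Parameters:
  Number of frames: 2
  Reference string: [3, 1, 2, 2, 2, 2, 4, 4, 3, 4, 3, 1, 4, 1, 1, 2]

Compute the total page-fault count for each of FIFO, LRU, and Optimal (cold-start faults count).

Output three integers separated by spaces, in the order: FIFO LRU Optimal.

--- FIFO ---
  step 0: ref 3 -> FAULT, frames=[3,-] (faults so far: 1)
  step 1: ref 1 -> FAULT, frames=[3,1] (faults so far: 2)
  step 2: ref 2 -> FAULT, evict 3, frames=[2,1] (faults so far: 3)
  step 3: ref 2 -> HIT, frames=[2,1] (faults so far: 3)
  step 4: ref 2 -> HIT, frames=[2,1] (faults so far: 3)
  step 5: ref 2 -> HIT, frames=[2,1] (faults so far: 3)
  step 6: ref 4 -> FAULT, evict 1, frames=[2,4] (faults so far: 4)
  step 7: ref 4 -> HIT, frames=[2,4] (faults so far: 4)
  step 8: ref 3 -> FAULT, evict 2, frames=[3,4] (faults so far: 5)
  step 9: ref 4 -> HIT, frames=[3,4] (faults so far: 5)
  step 10: ref 3 -> HIT, frames=[3,4] (faults so far: 5)
  step 11: ref 1 -> FAULT, evict 4, frames=[3,1] (faults so far: 6)
  step 12: ref 4 -> FAULT, evict 3, frames=[4,1] (faults so far: 7)
  step 13: ref 1 -> HIT, frames=[4,1] (faults so far: 7)
  step 14: ref 1 -> HIT, frames=[4,1] (faults so far: 7)
  step 15: ref 2 -> FAULT, evict 1, frames=[4,2] (faults so far: 8)
  FIFO total faults: 8
--- LRU ---
  step 0: ref 3 -> FAULT, frames=[3,-] (faults so far: 1)
  step 1: ref 1 -> FAULT, frames=[3,1] (faults so far: 2)
  step 2: ref 2 -> FAULT, evict 3, frames=[2,1] (faults so far: 3)
  step 3: ref 2 -> HIT, frames=[2,1] (faults so far: 3)
  step 4: ref 2 -> HIT, frames=[2,1] (faults so far: 3)
  step 5: ref 2 -> HIT, frames=[2,1] (faults so far: 3)
  step 6: ref 4 -> FAULT, evict 1, frames=[2,4] (faults so far: 4)
  step 7: ref 4 -> HIT, frames=[2,4] (faults so far: 4)
  step 8: ref 3 -> FAULT, evict 2, frames=[3,4] (faults so far: 5)
  step 9: ref 4 -> HIT, frames=[3,4] (faults so far: 5)
  step 10: ref 3 -> HIT, frames=[3,4] (faults so far: 5)
  step 11: ref 1 -> FAULT, evict 4, frames=[3,1] (faults so far: 6)
  step 12: ref 4 -> FAULT, evict 3, frames=[4,1] (faults so far: 7)
  step 13: ref 1 -> HIT, frames=[4,1] (faults so far: 7)
  step 14: ref 1 -> HIT, frames=[4,1] (faults so far: 7)
  step 15: ref 2 -> FAULT, evict 4, frames=[2,1] (faults so far: 8)
  LRU total faults: 8
--- Optimal ---
  step 0: ref 3 -> FAULT, frames=[3,-] (faults so far: 1)
  step 1: ref 1 -> FAULT, frames=[3,1] (faults so far: 2)
  step 2: ref 2 -> FAULT, evict 1, frames=[3,2] (faults so far: 3)
  step 3: ref 2 -> HIT, frames=[3,2] (faults so far: 3)
  step 4: ref 2 -> HIT, frames=[3,2] (faults so far: 3)
  step 5: ref 2 -> HIT, frames=[3,2] (faults so far: 3)
  step 6: ref 4 -> FAULT, evict 2, frames=[3,4] (faults so far: 4)
  step 7: ref 4 -> HIT, frames=[3,4] (faults so far: 4)
  step 8: ref 3 -> HIT, frames=[3,4] (faults so far: 4)
  step 9: ref 4 -> HIT, frames=[3,4] (faults so far: 4)
  step 10: ref 3 -> HIT, frames=[3,4] (faults so far: 4)
  step 11: ref 1 -> FAULT, evict 3, frames=[1,4] (faults so far: 5)
  step 12: ref 4 -> HIT, frames=[1,4] (faults so far: 5)
  step 13: ref 1 -> HIT, frames=[1,4] (faults so far: 5)
  step 14: ref 1 -> HIT, frames=[1,4] (faults so far: 5)
  step 15: ref 2 -> FAULT, evict 1, frames=[2,4] (faults so far: 6)
  Optimal total faults: 6

Answer: 8 8 6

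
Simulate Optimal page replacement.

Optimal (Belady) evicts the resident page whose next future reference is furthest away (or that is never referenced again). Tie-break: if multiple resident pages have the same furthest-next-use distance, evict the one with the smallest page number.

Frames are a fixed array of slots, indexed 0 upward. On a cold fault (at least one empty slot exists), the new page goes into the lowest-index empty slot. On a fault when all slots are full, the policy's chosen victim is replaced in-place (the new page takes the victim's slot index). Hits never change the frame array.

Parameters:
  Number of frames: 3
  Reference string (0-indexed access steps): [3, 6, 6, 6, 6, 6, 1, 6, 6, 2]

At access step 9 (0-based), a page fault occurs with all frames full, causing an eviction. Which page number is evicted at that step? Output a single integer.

Answer: 1

Derivation:
Step 0: ref 3 -> FAULT, frames=[3,-,-]
Step 1: ref 6 -> FAULT, frames=[3,6,-]
Step 2: ref 6 -> HIT, frames=[3,6,-]
Step 3: ref 6 -> HIT, frames=[3,6,-]
Step 4: ref 6 -> HIT, frames=[3,6,-]
Step 5: ref 6 -> HIT, frames=[3,6,-]
Step 6: ref 1 -> FAULT, frames=[3,6,1]
Step 7: ref 6 -> HIT, frames=[3,6,1]
Step 8: ref 6 -> HIT, frames=[3,6,1]
Step 9: ref 2 -> FAULT, evict 1, frames=[3,6,2]
At step 9: evicted page 1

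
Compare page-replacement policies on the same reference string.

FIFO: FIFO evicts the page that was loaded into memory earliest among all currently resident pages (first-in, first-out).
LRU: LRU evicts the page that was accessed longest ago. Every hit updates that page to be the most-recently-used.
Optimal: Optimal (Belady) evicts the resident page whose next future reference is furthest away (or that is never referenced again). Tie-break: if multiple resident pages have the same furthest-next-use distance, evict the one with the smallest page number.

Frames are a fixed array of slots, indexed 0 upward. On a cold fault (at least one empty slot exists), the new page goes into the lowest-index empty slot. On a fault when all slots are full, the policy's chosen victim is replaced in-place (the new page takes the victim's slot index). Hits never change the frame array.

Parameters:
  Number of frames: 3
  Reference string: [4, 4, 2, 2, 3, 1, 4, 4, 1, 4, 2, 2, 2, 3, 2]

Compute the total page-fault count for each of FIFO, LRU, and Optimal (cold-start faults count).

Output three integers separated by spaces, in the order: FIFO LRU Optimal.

--- FIFO ---
  step 0: ref 4 -> FAULT, frames=[4,-,-] (faults so far: 1)
  step 1: ref 4 -> HIT, frames=[4,-,-] (faults so far: 1)
  step 2: ref 2 -> FAULT, frames=[4,2,-] (faults so far: 2)
  step 3: ref 2 -> HIT, frames=[4,2,-] (faults so far: 2)
  step 4: ref 3 -> FAULT, frames=[4,2,3] (faults so far: 3)
  step 5: ref 1 -> FAULT, evict 4, frames=[1,2,3] (faults so far: 4)
  step 6: ref 4 -> FAULT, evict 2, frames=[1,4,3] (faults so far: 5)
  step 7: ref 4 -> HIT, frames=[1,4,3] (faults so far: 5)
  step 8: ref 1 -> HIT, frames=[1,4,3] (faults so far: 5)
  step 9: ref 4 -> HIT, frames=[1,4,3] (faults so far: 5)
  step 10: ref 2 -> FAULT, evict 3, frames=[1,4,2] (faults so far: 6)
  step 11: ref 2 -> HIT, frames=[1,4,2] (faults so far: 6)
  step 12: ref 2 -> HIT, frames=[1,4,2] (faults so far: 6)
  step 13: ref 3 -> FAULT, evict 1, frames=[3,4,2] (faults so far: 7)
  step 14: ref 2 -> HIT, frames=[3,4,2] (faults so far: 7)
  FIFO total faults: 7
--- LRU ---
  step 0: ref 4 -> FAULT, frames=[4,-,-] (faults so far: 1)
  step 1: ref 4 -> HIT, frames=[4,-,-] (faults so far: 1)
  step 2: ref 2 -> FAULT, frames=[4,2,-] (faults so far: 2)
  step 3: ref 2 -> HIT, frames=[4,2,-] (faults so far: 2)
  step 4: ref 3 -> FAULT, frames=[4,2,3] (faults so far: 3)
  step 5: ref 1 -> FAULT, evict 4, frames=[1,2,3] (faults so far: 4)
  step 6: ref 4 -> FAULT, evict 2, frames=[1,4,3] (faults so far: 5)
  step 7: ref 4 -> HIT, frames=[1,4,3] (faults so far: 5)
  step 8: ref 1 -> HIT, frames=[1,4,3] (faults so far: 5)
  step 9: ref 4 -> HIT, frames=[1,4,3] (faults so far: 5)
  step 10: ref 2 -> FAULT, evict 3, frames=[1,4,2] (faults so far: 6)
  step 11: ref 2 -> HIT, frames=[1,4,2] (faults so far: 6)
  step 12: ref 2 -> HIT, frames=[1,4,2] (faults so far: 6)
  step 13: ref 3 -> FAULT, evict 1, frames=[3,4,2] (faults so far: 7)
  step 14: ref 2 -> HIT, frames=[3,4,2] (faults so far: 7)
  LRU total faults: 7
--- Optimal ---
  step 0: ref 4 -> FAULT, frames=[4,-,-] (faults so far: 1)
  step 1: ref 4 -> HIT, frames=[4,-,-] (faults so far: 1)
  step 2: ref 2 -> FAULT, frames=[4,2,-] (faults so far: 2)
  step 3: ref 2 -> HIT, frames=[4,2,-] (faults so far: 2)
  step 4: ref 3 -> FAULT, frames=[4,2,3] (faults so far: 3)
  step 5: ref 1 -> FAULT, evict 3, frames=[4,2,1] (faults so far: 4)
  step 6: ref 4 -> HIT, frames=[4,2,1] (faults so far: 4)
  step 7: ref 4 -> HIT, frames=[4,2,1] (faults so far: 4)
  step 8: ref 1 -> HIT, frames=[4,2,1] (faults so far: 4)
  step 9: ref 4 -> HIT, frames=[4,2,1] (faults so far: 4)
  step 10: ref 2 -> HIT, frames=[4,2,1] (faults so far: 4)
  step 11: ref 2 -> HIT, frames=[4,2,1] (faults so far: 4)
  step 12: ref 2 -> HIT, frames=[4,2,1] (faults so far: 4)
  step 13: ref 3 -> FAULT, evict 1, frames=[4,2,3] (faults so far: 5)
  step 14: ref 2 -> HIT, frames=[4,2,3] (faults so far: 5)
  Optimal total faults: 5

Answer: 7 7 5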